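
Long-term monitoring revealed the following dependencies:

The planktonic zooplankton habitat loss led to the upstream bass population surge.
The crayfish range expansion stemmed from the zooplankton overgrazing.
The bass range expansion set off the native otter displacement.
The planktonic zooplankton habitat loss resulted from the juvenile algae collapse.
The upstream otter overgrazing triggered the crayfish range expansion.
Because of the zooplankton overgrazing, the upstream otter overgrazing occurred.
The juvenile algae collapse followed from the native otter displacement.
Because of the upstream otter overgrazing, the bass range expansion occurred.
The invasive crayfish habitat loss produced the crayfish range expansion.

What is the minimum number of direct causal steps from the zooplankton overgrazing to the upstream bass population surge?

6

Shortest chain: the zooplankton overgrazing → the upstream otter overgrazing → the bass range expansion → the native otter displacement → the juvenile algae collapse → the planktonic zooplankton habitat loss → the upstream bass population surge.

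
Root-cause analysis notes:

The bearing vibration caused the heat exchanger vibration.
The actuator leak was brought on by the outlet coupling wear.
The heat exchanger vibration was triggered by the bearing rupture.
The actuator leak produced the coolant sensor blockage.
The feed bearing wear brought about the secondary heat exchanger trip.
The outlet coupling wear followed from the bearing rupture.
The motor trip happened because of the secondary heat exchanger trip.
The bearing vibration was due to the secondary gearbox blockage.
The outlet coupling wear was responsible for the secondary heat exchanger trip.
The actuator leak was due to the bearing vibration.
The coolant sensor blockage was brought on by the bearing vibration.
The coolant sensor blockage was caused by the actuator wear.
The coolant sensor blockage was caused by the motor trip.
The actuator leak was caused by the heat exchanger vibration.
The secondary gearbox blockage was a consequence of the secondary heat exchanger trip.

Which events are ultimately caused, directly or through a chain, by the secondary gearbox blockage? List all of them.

Direct effects: the bearing vibration.
2 steps out: the heat exchanger vibration, the actuator leak, the coolant sensor blockage.
Not reachable from it: the feed bearing wear, the bearing rupture, the outlet coupling wear, the secondary heat exchanger trip, the actuator wear, the motor trip.

the actuator leak, the bearing vibration, the coolant sensor blockage, the heat exchanger vibration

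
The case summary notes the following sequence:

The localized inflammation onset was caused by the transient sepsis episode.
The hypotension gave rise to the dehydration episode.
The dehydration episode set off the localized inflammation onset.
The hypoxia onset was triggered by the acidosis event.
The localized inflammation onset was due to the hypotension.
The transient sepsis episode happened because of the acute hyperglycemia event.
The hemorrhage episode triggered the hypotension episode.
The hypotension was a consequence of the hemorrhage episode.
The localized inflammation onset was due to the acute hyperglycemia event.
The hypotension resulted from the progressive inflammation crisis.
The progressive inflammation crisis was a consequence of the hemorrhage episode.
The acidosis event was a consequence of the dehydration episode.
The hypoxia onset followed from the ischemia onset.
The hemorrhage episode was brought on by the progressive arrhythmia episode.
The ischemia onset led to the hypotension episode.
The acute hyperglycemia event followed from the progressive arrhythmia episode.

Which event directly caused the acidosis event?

Upstream contributors include the progressive arrhythmia episode, the hemorrhage episode, the progressive inflammation crisis, the hypotension, but only the dehydration episode feeds directly into the acidosis event.

the dehydration episode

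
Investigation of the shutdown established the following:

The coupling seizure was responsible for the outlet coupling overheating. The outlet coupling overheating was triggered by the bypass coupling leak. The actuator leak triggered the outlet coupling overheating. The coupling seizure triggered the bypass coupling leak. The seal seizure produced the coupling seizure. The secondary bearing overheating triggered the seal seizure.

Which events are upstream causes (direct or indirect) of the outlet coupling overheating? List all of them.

the actuator leak, the bypass coupling leak, the coupling seizure, the seal seizure, the secondary bearing overheating

Immediate causes of the outlet coupling overheating: the coupling seizure, the actuator leak, the bypass coupling leak.
Further upstream: the secondary bearing overheating, the seal seizure.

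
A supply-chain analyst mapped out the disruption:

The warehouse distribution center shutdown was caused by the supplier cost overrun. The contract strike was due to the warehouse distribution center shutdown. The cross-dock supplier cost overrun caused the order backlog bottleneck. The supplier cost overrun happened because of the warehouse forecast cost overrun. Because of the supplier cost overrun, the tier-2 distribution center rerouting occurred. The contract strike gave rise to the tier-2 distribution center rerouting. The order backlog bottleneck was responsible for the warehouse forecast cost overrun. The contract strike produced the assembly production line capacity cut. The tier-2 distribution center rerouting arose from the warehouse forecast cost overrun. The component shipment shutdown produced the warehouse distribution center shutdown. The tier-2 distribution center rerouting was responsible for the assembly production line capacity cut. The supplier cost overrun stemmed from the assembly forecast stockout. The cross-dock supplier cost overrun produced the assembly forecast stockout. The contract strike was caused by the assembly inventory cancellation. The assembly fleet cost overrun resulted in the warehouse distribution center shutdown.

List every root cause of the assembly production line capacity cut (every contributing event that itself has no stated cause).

the assembly fleet cost overrun, the assembly inventory cancellation, the component shipment shutdown, the cross-dock supplier cost overrun

Tracing upstream from the assembly production line capacity cut: the assembly production line capacity cut ← the tier-2 distribution center rerouting ← the warehouse forecast cost overrun ← the order backlog bottleneck ← the cross-dock supplier cost overrun.
A separate upstream branch: the assembly production line capacity cut ← the contract strike ← the assembly inventory cancellation.
A separate upstream branch: the assembly production line capacity cut ← the contract strike ← the warehouse distribution center shutdown ← the assembly fleet cost overrun.
A separate upstream branch: the assembly production line capacity cut ← the contract strike ← the warehouse distribution center shutdown ← the component shipment shutdown.
Each of those chain origins has no stated cause.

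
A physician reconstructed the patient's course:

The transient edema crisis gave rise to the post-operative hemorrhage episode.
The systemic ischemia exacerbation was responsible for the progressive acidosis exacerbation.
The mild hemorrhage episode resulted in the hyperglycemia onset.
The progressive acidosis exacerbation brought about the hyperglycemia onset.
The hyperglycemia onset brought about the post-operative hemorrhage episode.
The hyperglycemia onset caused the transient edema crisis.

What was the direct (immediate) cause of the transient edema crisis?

the hyperglycemia onset

Upstream contributors include the systemic ischemia exacerbation, the progressive acidosis exacerbation, the mild hemorrhage episode, but only the hyperglycemia onset feeds directly into the transient edema crisis.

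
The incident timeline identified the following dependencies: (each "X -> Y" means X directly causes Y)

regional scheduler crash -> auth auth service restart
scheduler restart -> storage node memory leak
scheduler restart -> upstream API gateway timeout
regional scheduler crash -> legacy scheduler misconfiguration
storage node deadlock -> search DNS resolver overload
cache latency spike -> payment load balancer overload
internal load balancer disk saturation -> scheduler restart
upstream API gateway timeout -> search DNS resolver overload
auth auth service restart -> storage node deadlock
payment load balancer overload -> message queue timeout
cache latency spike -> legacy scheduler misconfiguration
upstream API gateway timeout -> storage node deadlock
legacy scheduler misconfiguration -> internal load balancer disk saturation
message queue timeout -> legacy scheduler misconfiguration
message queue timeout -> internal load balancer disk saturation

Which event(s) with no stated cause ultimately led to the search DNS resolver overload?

the cache latency spike, the regional scheduler crash

Tracing upstream from the search DNS resolver overload: the search DNS resolver overload ← the storage node deadlock ← the auth auth service restart ← the regional scheduler crash.
A separate upstream branch: the search DNS resolver overload ← the upstream API gateway timeout ← the scheduler restart ← the internal load balancer disk saturation ← the legacy scheduler misconfiguration ← the cache latency spike.
Each of those chain origins has no stated cause.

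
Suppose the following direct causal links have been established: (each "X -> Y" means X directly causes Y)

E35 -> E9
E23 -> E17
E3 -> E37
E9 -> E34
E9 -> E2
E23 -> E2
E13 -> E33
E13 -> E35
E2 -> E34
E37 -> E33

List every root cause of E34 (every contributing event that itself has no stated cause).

Tracing upstream from E34: E34 ← E2 ← E23.
A separate upstream branch: E34 ← E9 ← E35 ← E13.
Each of those chain origins has no stated cause.

E13, E23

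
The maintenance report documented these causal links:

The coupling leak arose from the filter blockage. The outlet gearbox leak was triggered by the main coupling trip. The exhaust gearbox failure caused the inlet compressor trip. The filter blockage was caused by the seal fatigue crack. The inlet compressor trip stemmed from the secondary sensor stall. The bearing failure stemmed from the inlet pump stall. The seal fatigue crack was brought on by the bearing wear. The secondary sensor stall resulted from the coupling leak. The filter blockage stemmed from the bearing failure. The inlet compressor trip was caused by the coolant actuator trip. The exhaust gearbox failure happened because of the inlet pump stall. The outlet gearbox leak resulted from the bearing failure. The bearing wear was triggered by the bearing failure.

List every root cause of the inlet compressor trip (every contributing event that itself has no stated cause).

Tracing upstream from the inlet compressor trip: the inlet compressor trip ← the exhaust gearbox failure ← the inlet pump stall.
A separate upstream branch: the inlet compressor trip ← the coolant actuator trip.
Each of those chain origins has no stated cause.

the coolant actuator trip, the inlet pump stall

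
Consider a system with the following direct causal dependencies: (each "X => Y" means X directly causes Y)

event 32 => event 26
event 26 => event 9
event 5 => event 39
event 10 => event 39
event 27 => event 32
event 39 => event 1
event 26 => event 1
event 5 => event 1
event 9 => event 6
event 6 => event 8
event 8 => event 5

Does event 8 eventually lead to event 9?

No

Event 8 leads to event 5, event 39, event 1; event 9 is not among them.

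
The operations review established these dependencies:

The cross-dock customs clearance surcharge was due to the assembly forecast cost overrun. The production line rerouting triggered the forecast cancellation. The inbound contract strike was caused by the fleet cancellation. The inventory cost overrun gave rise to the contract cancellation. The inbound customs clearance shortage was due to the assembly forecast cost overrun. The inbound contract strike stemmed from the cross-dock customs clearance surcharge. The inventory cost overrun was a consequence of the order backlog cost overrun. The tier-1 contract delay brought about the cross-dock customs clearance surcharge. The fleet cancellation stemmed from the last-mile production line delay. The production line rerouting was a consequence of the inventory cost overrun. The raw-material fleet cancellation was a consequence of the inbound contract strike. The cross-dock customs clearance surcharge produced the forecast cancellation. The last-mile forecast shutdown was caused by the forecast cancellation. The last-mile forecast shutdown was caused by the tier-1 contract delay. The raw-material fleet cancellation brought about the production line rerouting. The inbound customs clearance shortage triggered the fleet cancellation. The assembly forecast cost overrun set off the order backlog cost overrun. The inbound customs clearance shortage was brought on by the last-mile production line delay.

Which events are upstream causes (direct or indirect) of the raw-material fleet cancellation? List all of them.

the assembly forecast cost overrun, the cross-dock customs clearance surcharge, the fleet cancellation, the inbound contract strike, the inbound customs clearance shortage, the last-mile production line delay, the tier-1 contract delay

Immediate cause of the raw-material fleet cancellation: the inbound contract strike.
Further upstream: the assembly forecast cost overrun, the tier-1 contract delay, the last-mile production line delay, the cross-dock customs clearance surcharge, the inbound customs clearance shortage, the fleet cancellation.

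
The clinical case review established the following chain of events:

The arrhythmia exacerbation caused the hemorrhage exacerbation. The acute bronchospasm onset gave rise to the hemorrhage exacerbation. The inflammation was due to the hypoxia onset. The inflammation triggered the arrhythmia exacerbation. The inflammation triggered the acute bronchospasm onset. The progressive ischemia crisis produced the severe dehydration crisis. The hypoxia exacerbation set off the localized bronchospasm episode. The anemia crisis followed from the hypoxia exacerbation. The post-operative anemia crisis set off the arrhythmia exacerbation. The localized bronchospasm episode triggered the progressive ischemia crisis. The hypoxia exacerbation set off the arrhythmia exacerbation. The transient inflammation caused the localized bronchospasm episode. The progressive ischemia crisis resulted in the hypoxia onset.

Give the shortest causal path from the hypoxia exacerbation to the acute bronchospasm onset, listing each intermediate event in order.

the hypoxia exacerbation → the localized bronchospasm episode → the progressive ischemia crisis → the hypoxia onset → the inflammation → the acute bronchospasm onset

the hypoxia exacerbation → the localized bronchospasm episode
the localized bronchospasm episode → the progressive ischemia crisis
the progressive ischemia crisis → the hypoxia onset
the hypoxia onset → the inflammation
the inflammation → the acute bronchospasm onset
Length: 5 steps.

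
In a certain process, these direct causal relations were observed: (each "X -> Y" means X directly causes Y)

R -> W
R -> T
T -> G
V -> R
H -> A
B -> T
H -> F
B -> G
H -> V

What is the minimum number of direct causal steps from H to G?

Shortest chain: H → V → R → T → G.

4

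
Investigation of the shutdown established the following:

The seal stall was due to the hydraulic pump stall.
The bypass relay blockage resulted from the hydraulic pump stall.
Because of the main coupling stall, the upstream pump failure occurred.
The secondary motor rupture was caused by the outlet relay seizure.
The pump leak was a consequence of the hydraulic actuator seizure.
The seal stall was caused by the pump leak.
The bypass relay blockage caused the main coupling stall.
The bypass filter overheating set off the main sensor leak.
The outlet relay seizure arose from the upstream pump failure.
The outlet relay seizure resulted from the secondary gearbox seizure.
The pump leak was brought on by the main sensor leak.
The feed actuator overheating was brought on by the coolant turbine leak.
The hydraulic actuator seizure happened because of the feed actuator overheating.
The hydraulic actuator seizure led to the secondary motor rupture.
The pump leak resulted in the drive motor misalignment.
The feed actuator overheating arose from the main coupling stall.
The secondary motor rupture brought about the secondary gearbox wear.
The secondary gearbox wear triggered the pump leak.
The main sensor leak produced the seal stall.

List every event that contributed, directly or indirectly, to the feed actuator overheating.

Immediate causes of the feed actuator overheating: the coolant turbine leak, the main coupling stall.
Further upstream: the hydraulic pump stall, the bypass relay blockage.

the bypass relay blockage, the coolant turbine leak, the hydraulic pump stall, the main coupling stall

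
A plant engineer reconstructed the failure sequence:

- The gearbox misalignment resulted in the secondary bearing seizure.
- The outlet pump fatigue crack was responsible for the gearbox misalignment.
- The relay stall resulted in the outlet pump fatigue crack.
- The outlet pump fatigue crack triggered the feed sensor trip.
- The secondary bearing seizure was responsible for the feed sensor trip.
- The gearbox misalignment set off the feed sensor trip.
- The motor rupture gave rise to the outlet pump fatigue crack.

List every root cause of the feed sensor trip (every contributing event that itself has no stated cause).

Tracing upstream from the feed sensor trip: the feed sensor trip ← the outlet pump fatigue crack ← the motor rupture.
A separate upstream branch: the feed sensor trip ← the outlet pump fatigue crack ← the relay stall.
Each of those chain origins has no stated cause.

the motor rupture, the relay stall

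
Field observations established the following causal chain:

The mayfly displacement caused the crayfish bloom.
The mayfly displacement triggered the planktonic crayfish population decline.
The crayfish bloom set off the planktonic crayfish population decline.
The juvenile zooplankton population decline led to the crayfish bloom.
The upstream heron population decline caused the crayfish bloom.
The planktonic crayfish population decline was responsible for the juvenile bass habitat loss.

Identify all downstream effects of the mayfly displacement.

Direct effects: the crayfish bloom, the planktonic crayfish population decline.
2 steps out: the juvenile bass habitat loss.
Not reachable from it: the upstream heron population decline, the juvenile zooplankton population decline.

the crayfish bloom, the juvenile bass habitat loss, the planktonic crayfish population decline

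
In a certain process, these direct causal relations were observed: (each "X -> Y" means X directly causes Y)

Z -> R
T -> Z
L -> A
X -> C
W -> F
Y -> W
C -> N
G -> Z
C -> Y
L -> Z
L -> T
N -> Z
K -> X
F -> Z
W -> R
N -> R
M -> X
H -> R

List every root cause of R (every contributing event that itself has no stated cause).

G, H, K, L, M

Tracing upstream from R: R ← N ← C ← X ← M.
A separate upstream branch: R ← Z ← L.
A separate upstream branch: R ← N ← C ← X ← K.
A separate upstream branch: R ← Z ← G.
A separate upstream branch: R ← H.
Each of those chain origins has no stated cause.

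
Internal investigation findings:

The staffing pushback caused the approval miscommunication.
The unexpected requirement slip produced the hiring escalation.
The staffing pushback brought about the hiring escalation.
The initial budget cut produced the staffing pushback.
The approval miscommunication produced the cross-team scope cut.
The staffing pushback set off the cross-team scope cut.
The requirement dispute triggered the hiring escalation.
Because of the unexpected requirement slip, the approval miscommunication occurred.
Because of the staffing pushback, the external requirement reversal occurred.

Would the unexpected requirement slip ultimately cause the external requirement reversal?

No

The unexpected requirement slip leads to the approval miscommunication, the hiring escalation, the cross-team scope cut; the external requirement reversal is not among them.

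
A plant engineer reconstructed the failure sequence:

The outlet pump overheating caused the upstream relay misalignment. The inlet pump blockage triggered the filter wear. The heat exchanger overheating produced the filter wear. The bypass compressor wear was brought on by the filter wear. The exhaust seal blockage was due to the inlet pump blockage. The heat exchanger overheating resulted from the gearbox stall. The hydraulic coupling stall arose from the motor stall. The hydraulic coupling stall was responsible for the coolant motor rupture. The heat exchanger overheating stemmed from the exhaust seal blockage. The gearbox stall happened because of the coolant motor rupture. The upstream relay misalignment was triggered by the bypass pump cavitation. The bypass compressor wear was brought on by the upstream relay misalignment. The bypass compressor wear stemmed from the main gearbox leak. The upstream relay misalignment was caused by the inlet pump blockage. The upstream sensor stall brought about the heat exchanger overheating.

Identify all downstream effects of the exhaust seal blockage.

the bypass compressor wear, the filter wear, the heat exchanger overheating

Direct effects: the heat exchanger overheating.
2 steps out: the filter wear.
3 steps out: the bypass compressor wear.
Not reachable from it: the upstream sensor stall, the motor stall, the hydraulic coupling stall, the coolant motor rupture, the inlet pump blockage, the bypass pump cavitation, the gearbox stall, the outlet pump overheating, the main gearbox leak, the upstream relay misalignment.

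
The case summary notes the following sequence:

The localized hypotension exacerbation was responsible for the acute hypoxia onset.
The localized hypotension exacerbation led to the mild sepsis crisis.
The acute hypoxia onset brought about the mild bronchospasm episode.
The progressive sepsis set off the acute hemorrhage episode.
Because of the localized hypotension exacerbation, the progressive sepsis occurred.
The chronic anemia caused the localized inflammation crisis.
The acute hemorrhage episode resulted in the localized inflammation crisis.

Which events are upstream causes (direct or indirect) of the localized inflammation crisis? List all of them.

Immediate causes of the localized inflammation crisis: the chronic anemia, the acute hemorrhage episode.
Further upstream: the localized hypotension exacerbation, the progressive sepsis.

the acute hemorrhage episode, the chronic anemia, the localized hypotension exacerbation, the progressive sepsis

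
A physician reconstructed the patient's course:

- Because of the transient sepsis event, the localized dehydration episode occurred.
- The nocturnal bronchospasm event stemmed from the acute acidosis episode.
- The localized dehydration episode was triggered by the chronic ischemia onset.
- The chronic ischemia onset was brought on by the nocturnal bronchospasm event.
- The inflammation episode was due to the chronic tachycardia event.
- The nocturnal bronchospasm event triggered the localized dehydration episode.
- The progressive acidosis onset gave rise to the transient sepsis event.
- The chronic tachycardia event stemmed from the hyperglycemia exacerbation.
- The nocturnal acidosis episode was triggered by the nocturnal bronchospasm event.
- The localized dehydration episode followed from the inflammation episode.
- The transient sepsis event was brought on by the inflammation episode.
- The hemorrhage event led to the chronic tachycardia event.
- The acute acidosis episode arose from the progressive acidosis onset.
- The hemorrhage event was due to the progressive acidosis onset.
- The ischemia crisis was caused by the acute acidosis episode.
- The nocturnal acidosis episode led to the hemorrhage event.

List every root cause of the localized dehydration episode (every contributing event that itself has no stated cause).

the hyperglycemia exacerbation, the progressive acidosis onset

Tracing upstream from the localized dehydration episode: the localized dehydration episode ← the transient sepsis event ← the progressive acidosis onset.
A separate upstream branch: the localized dehydration episode ← the inflammation episode ← the chronic tachycardia event ← the hyperglycemia exacerbation.
Each of those chain origins has no stated cause.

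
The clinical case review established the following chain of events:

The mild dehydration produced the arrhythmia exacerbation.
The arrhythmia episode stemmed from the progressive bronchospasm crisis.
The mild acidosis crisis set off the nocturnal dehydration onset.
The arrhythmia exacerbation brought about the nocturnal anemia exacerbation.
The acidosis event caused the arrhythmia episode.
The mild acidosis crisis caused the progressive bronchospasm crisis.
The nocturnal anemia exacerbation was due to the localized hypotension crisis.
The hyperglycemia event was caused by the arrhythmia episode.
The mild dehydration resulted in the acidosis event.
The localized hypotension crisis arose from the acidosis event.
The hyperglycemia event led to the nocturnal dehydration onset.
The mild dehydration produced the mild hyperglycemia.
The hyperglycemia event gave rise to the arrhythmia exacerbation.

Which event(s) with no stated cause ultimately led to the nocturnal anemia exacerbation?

Tracing upstream from the nocturnal anemia exacerbation: the nocturnal anemia exacerbation ← the arrhythmia exacerbation ← the hyperglycemia event ← the arrhythmia episode ← the progressive bronchospasm crisis ← the mild acidosis crisis.
A separate upstream branch: the nocturnal anemia exacerbation ← the arrhythmia exacerbation ← the mild dehydration.
Each of those chain origins has no stated cause.

the mild acidosis crisis, the mild dehydration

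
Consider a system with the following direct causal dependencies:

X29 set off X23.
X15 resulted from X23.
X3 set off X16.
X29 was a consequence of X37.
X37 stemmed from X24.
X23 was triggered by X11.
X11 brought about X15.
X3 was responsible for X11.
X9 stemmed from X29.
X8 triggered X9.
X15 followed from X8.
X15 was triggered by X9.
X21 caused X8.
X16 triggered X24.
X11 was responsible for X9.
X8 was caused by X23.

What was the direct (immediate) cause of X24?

X16

Upstream contributors include X3, but only X16 feeds directly into X24.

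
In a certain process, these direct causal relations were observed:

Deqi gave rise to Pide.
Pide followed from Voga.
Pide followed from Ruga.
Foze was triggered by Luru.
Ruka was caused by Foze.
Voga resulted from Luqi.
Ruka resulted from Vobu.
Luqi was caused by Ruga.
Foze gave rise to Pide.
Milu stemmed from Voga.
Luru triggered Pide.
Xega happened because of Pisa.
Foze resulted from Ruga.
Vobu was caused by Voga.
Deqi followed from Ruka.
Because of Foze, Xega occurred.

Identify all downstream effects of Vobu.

Deqi, Pide, Ruka

Direct effects: Ruka.
2 steps out: Deqi.
3 steps out: Pide.
Not reachable from it: Luru, Ruga, Luqi, Voga, Milu, Foze, Pisa, Xega.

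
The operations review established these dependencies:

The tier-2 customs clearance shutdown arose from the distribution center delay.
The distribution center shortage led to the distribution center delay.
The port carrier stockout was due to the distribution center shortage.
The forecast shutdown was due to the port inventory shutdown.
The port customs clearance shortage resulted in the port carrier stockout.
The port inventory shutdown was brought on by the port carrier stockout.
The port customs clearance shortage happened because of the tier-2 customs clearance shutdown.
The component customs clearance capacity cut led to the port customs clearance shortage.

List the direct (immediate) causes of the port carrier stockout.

the distribution center shortage, the port customs clearance shortage

Upstream contributors include the component customs clearance capacity cut, the distribution center delay, the tier-2 customs clearance shutdown, but only the distribution center shortage, the port customs clearance shortage feed directly into the port carrier stockout.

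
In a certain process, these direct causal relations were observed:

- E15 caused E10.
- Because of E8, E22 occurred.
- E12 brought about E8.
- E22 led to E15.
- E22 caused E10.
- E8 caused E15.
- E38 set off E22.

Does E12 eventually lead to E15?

Yes

There is a causal chain: E12 → E8 → E15.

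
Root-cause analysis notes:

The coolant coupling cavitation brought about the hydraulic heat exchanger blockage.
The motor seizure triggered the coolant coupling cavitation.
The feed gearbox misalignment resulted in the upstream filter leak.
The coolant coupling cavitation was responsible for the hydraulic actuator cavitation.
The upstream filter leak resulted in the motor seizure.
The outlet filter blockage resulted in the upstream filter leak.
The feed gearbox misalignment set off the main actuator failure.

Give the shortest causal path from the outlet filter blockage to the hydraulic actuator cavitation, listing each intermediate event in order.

the outlet filter blockage → the upstream filter leak
the upstream filter leak → the motor seizure
the motor seizure → the coolant coupling cavitation
the coolant coupling cavitation → the hydraulic actuator cavitation
Length: 4 steps.

the outlet filter blockage → the upstream filter leak → the motor seizure → the coolant coupling cavitation → the hydraulic actuator cavitation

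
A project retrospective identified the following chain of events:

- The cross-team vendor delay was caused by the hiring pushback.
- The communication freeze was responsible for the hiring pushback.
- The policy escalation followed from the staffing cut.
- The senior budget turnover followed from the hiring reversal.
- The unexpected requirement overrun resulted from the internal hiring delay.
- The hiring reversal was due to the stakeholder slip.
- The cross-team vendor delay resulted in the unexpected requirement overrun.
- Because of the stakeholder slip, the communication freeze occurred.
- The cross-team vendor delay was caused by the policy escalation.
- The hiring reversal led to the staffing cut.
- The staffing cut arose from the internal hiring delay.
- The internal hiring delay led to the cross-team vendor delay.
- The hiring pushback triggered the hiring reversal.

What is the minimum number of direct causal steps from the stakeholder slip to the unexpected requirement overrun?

4

Shortest chain: the stakeholder slip → the communication freeze → the hiring pushback → the cross-team vendor delay → the unexpected requirement overrun.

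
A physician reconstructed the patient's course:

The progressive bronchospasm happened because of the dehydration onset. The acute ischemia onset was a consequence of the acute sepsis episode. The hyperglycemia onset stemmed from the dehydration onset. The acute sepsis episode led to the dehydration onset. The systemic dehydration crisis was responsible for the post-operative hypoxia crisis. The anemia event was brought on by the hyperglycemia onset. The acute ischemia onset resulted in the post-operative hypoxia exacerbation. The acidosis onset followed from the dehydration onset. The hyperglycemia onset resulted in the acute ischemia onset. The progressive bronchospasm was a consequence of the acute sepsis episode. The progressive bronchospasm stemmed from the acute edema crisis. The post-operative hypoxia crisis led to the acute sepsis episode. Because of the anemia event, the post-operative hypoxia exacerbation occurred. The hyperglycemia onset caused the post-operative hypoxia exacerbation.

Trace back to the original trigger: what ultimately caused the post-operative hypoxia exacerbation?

Tracing upstream from the post-operative hypoxia exacerbation: the post-operative hypoxia exacerbation ← the acute ischemia onset ← the acute sepsis episode ← the post-operative hypoxia crisis ← the systemic dehydration crisis.
The systemic dehydration crisis has no stated cause, so it is the root.

the systemic dehydration crisis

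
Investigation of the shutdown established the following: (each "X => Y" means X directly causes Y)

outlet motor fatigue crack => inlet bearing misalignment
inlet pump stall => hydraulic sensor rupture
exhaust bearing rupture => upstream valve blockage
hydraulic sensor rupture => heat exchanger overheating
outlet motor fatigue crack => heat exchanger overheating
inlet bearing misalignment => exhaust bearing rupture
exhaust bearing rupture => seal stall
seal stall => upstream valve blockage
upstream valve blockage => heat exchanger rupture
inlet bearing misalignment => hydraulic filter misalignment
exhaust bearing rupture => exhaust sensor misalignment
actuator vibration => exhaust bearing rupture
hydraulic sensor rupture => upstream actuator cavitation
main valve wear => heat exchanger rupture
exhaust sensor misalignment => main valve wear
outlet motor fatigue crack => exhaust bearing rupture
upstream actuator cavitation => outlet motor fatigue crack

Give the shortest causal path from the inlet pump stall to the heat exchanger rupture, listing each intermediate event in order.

the inlet pump stall → the hydraulic sensor rupture
the hydraulic sensor rupture → the upstream actuator cavitation
the upstream actuator cavitation → the outlet motor fatigue crack
the outlet motor fatigue crack → the exhaust bearing rupture
the exhaust bearing rupture → the upstream valve blockage
the upstream valve blockage → the heat exchanger rupture
Length: 6 steps.

the inlet pump stall → the hydraulic sensor rupture → the upstream actuator cavitation → the outlet motor fatigue crack → the exhaust bearing rupture → the upstream valve blockage → the heat exchanger rupture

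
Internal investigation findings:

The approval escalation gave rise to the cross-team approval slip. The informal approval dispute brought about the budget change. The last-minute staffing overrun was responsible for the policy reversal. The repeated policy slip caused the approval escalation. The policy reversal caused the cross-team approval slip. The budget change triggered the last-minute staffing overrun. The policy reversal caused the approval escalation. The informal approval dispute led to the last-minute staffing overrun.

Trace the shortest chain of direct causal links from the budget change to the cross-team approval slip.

the budget change → the last-minute staffing overrun
the last-minute staffing overrun → the policy reversal
the policy reversal → the cross-team approval slip
Length: 3 steps.

the budget change → the last-minute staffing overrun → the policy reversal → the cross-team approval slip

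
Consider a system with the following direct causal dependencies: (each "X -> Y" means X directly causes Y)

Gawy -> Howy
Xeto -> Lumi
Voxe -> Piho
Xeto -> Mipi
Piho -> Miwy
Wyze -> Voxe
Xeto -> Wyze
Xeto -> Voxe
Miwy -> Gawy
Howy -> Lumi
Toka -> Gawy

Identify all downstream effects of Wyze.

Gawy, Howy, Lumi, Miwy, Piho, Voxe

Direct effects: Voxe.
2 steps out: Piho.
3 steps out: Miwy.
4 steps out: Gawy.
5 steps out: Howy.
6 steps out: Lumi.
Not reachable from it: Xeto, Mipi, Toka.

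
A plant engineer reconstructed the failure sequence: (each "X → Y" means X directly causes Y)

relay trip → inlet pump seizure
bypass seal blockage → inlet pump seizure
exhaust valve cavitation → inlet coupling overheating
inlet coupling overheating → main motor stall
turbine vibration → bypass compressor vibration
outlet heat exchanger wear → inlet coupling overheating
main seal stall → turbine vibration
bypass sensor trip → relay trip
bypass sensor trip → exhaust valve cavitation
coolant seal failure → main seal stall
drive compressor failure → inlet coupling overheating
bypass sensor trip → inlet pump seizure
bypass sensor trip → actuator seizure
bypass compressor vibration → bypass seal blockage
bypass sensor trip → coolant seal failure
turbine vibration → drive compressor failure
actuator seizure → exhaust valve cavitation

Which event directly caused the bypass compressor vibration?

the turbine vibration

Upstream contributors include the bypass sensor trip, the coolant seal failure, the main seal stall, but only the turbine vibration feeds directly into the bypass compressor vibration.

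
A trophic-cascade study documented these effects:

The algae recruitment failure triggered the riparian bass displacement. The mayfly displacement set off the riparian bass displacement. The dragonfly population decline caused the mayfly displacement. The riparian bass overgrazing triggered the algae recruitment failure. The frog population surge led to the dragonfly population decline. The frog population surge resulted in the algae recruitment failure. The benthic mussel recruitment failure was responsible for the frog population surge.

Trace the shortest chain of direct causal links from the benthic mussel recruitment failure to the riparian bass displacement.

the benthic mussel recruitment failure → the frog population surge → the algae recruitment failure → the riparian bass displacement

the benthic mussel recruitment failure → the frog population surge
the frog population surge → the algae recruitment failure
the algae recruitment failure → the riparian bass displacement
Length: 3 steps.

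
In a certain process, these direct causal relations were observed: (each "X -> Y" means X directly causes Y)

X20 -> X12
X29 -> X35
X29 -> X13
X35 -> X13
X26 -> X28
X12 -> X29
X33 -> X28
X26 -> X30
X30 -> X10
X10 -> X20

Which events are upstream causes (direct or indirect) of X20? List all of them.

X10, X26, X30

Immediate cause of X20: X10.
Further upstream: X26, X30.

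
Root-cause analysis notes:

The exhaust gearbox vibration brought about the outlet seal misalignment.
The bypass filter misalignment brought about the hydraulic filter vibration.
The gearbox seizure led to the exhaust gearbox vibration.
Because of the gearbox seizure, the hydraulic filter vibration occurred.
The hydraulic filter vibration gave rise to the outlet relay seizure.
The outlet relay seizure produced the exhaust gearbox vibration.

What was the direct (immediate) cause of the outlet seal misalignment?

the exhaust gearbox vibration

Upstream contributors include the gearbox seizure, the bypass filter misalignment, the hydraulic filter vibration, the outlet relay seizure, but only the exhaust gearbox vibration feeds directly into the outlet seal misalignment.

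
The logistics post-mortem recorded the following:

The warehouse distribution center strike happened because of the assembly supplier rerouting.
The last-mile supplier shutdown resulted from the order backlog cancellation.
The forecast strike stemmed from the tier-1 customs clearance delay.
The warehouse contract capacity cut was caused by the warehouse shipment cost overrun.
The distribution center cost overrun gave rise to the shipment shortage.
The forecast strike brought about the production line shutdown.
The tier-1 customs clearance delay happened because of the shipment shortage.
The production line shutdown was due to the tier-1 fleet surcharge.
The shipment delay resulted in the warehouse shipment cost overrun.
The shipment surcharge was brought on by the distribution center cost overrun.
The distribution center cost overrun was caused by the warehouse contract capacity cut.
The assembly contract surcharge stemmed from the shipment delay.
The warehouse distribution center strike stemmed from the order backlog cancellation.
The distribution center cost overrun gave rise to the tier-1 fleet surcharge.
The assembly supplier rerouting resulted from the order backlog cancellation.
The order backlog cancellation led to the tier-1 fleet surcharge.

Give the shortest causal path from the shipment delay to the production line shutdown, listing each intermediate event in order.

the shipment delay → the warehouse shipment cost overrun → the warehouse contract capacity cut → the distribution center cost overrun → the tier-1 fleet surcharge → the production line shutdown

the shipment delay → the warehouse shipment cost overrun
the warehouse shipment cost overrun → the warehouse contract capacity cut
the warehouse contract capacity cut → the distribution center cost overrun
the distribution center cost overrun → the tier-1 fleet surcharge
the tier-1 fleet surcharge → the production line shutdown
Length: 5 steps.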